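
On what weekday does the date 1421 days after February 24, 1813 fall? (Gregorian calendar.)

Feb 24, 1813 is a Wednesday.
1421 mod 7 = 0, so 1421 days after a Wednesday is Wednesday + 0 = Wednesday.

Wednesday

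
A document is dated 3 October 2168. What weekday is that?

Monday

Doomsday rule: the anchor day for the 2100s is Sunday. For year 68: 68÷12 = 5 r 8, and 8÷4 = 2, so 5+8+2 = 15.
Sunday + 15 ≡ Monday — that's 2168's doomsday.
In October the doomsday date is Oct 10.
Oct 3 is 7 days before Oct 10; 7 mod 7 = 0, so Monday − 0 = Monday.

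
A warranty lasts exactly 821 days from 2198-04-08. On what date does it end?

+365 (one year) → Apr 8, 2199 (456 left).
+365 (one year) → Apr 8, 2200 (91 left).
Apr has 30 days: +23 → May 1, 2200 (68 left).
May has 31 days: +31 → Jun 1, 2200 (37 left).
Jun has 30 days: +30 → Jul 1, 2200 (7 left).
+7 → Jul 8, 2200.

July 8, 2200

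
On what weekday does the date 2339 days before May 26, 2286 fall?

Tuesday

May 26, 2286 is a Wednesday.
2339 mod 7 = 1, so 2339 days before a Wednesday is Wednesday − 1 = Tuesday.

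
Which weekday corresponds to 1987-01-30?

Doomsday rule: the anchor day for the 1900s is Wednesday. For year 87: 87÷12 = 7 r 3, and 3÷4 = 0, so 7+3+0 = 10.
Wednesday + 10 ≡ Saturday — that's 1987's doomsday.
In January the doomsday date is Jan 3 (1987 is not a leap year).
Jan 30 is 27 days after Jan 3; 27 mod 7 = 6, so Saturday + 6 = Friday.

Friday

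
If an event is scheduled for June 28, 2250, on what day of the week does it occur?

Friday

Doomsday rule: the anchor day for the 2200s is Friday. For year 50: 50÷12 = 4 r 2, and 2÷4 = 0, so 4+2+0 = 6.
Friday + 6 ≡ Thursday — that's 2250's doomsday.
In June the doomsday date is Jun 6.
Jun 28 is 22 days after Jun 6; 22 mod 7 = 1, so Thursday + 1 = Friday.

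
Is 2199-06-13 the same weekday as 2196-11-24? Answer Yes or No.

From Nov 24, 2196 to Jun 13, 2199 is 931 days.
931 mod 7 = 0, so they are the same weekday.
(Nov 24, 2196 is a Thursday; Jun 13, 2199 is a Thursday.)

Yes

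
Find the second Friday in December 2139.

December 11, 2139

December 1, 2139 is a Tuesday.
The first Friday is therefore December 4 (3 days later).
The second Friday is 4 + 1×7 = December 11.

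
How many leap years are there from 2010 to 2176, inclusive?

Multiples of 4 in [2010,2176]: 42.
Of those, multiples of 100: 1 (not leap unless ÷400).
Multiples of 400: 0.
Leap years = 42 − 1 + 0 = 41.

41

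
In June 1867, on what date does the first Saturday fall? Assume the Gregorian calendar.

June 1, 1867 is a Saturday.
The first Saturday is therefore June 1 (same day).

June 1, 1867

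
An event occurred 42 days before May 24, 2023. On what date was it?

April 12, 2023

−24 → Apr 30, 2023 (end of Apr, 30 days; 18 left).
−18 → Apr 12, 2023.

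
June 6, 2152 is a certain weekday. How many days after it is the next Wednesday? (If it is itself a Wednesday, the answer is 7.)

1

Jun 6, 2152 is a Tuesday.
From Tuesday to the next Wednesday is 1 day.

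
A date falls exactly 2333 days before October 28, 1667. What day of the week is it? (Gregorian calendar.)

Wednesday

Oct 28, 1667 is a Friday.
2333 mod 7 = 2, so 2333 days before a Friday is Friday − 2 = Wednesday.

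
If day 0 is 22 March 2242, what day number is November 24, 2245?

1343

Mar 22, 2242 → Mar 22, 2243: 365 days.
Mar 22, 2243 → Mar 22, 2244: 366 days (Feb 29, 2244 is in that span).
Mar 22, 2244 → Mar 22, 2245: 365 days.
Mar 22, 2245 → Apr 22, 2245: 31 days (March has 31).
Apr 22, 2245 → May 22, 2245: 30 days (April has 30).
May 22, 2245 → Jun 22, 2245: 31 days (May has 31).
Jun 22, 2245 → Jul 22, 2245: 30 days (June has 30).
Jul 22, 2245 → Aug 22, 2245: 31 days (July has 31).
Aug 22, 2245 → Sep 22, 2245: 31 days (August has 31).
Sep 22, 2245 → Oct 22, 2245: 30 days (September has 30).
Oct 22, 2245 → Nov 22, 2245: 31 days (October has 31).
Nov 22, 2245 → Nov 24, 2245: 2 days.
Total: 1343 days.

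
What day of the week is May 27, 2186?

Saturday

Doomsday rule: the anchor day for the 2100s is Sunday. For year 86: 86÷12 = 7 r 2, and 2÷4 = 0, so 7+2+0 = 9.
Sunday + 9 ≡ Tuesday — that's 2186's doomsday.
In May the doomsday date is May 9.
May 27 is 18 days after May 9; 18 mod 7 = 4, so Tuesday + 4 = Saturday.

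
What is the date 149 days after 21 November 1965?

April 19, 1966

Nov has 30 days: +10 → Dec 1, 1965 (139 left).
Dec has 31 days: +31 → Jan 1, 1966 (108 left).
Jan has 31 days: +31 → Feb 1, 1966 (77 left).
Feb has 28 days: +28 → Mar 1, 1966 (49 left).
Mar has 31 days: +31 → Apr 1, 1966 (18 left).
+18 → Apr 19, 1966.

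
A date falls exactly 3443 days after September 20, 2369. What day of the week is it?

Friday

First find the weekday of Sep 20, 2369. Doomsday rule: the anchor day for the 2300s is Wednesday. For year 69: 69÷12 = 5 r 9, and 9÷4 = 2, so 5+9+2 = 16.
Wednesday + 16 ≡ Friday — that's 2369's doomsday.
In September the doomsday date is Sep 5.
Sep 20 is 15 days after Sep 5; 15 mod 7 = 1, so Friday + 1 = Saturday.
3443 mod 7 = 6, so 3443 days after a Saturday is Saturday + 6 = Friday.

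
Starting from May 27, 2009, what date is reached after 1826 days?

May 27, 2014

+365 (one year) → May 27, 2010 (1461 left).
+365 (one year) → May 27, 2011 (1096 left).
+366 (one year; includes Feb 29, 2012) → May 27, 2012 (730 left).
+365 (one year) → May 27, 2013 (365 left).
May has 31 days: +5 → Jun 1, 2013 (360 left).
Jun has 30 days: +30 → Jul 1, 2013 (330 left).
Jul has 31 days: +31 → Aug 1, 2013 (299 left).
Aug has 31 days: +31 → Sep 1, 2013 (268 left).
Sep has 30 days: +30 → Oct 1, 2013 (238 left).
Oct has 31 days: +31 → Nov 1, 2013 (207 left).
Nov has 30 days: +30 → Dec 1, 2013 (177 left).
Dec has 31 days: +31 → Jan 1, 2014 (146 left).
Jan has 31 days: +31 → Feb 1, 2014 (115 left).
Feb has 28 days: +28 → Mar 1, 2014 (87 left).
Mar has 31 days: +31 → Apr 1, 2014 (56 left).
Apr has 30 days: +30 → May 1, 2014 (26 left).
+26 → May 27, 2014.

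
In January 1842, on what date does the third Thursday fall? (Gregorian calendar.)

January 20, 1842

January 1, 1842 is a Saturday.
The first Thursday is therefore January 6 (5 days later).
The third Thursday is 6 + 2×7 = January 20.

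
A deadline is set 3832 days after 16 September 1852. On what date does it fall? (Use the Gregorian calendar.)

+365 (one year) → Sep 16, 1853 (3467 left).
+365 (one year) → Sep 16, 1854 (3102 left).
+365 (one year) → Sep 16, 1855 (2737 left).
+366 (one year; includes Feb 29, 1856) → Sep 16, 1856 (2371 left).
+365 (one year) → Sep 16, 1857 (2006 left).
+365 (one year) → Sep 16, 1858 (1641 left).
+365 (one year) → Sep 16, 1859 (1276 left).
+366 (one year; includes Feb 29, 1860) → Sep 16, 1860 (910 left).
+365 (one year) → Sep 16, 1861 (545 left).
+365 (one year) → Sep 16, 1862 (180 left).
Sep has 30 days: +15 → Oct 1, 1862 (165 left).
Oct has 31 days: +31 → Nov 1, 1862 (134 left).
Nov has 30 days: +30 → Dec 1, 1862 (104 left).
Dec has 31 days: +31 → Jan 1, 1863 (73 left).
Jan has 31 days: +31 → Feb 1, 1863 (42 left).
Feb has 28 days: +28 → Mar 1, 1863 (14 left).
+14 → Mar 15, 1863.

March 15, 1863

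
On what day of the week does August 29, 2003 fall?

Doomsday rule: the anchor day for the 2000s is Tuesday. For year 03: 3÷12 = 0 r 3, and 3÷4 = 0, so 0+3+0 = 3.
Tuesday + 3 ≡ Friday — that's 2003's doomsday.
In August the doomsday date is Aug 8.
Aug 29 is 21 days after Aug 8; 21 mod 7 = 0, so Friday + 0 = Friday.

Friday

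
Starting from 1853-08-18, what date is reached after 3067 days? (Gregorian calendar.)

January 10, 1862

+365 (one year) → Aug 18, 1854 (2702 left).
+365 (one year) → Aug 18, 1855 (2337 left).
+366 (one year; includes Feb 29, 1856) → Aug 18, 1856 (1971 left).
+365 (one year) → Aug 18, 1857 (1606 left).
+365 (one year) → Aug 18, 1858 (1241 left).
+365 (one year) → Aug 18, 1859 (876 left).
+366 (one year; includes Feb 29, 1860) → Aug 18, 1860 (510 left).
+365 (one year) → Aug 18, 1861 (145 left).
Aug has 31 days: +14 → Sep 1, 1861 (131 left).
Sep has 30 days: +30 → Oct 1, 1861 (101 left).
Oct has 31 days: +31 → Nov 1, 1861 (70 left).
Nov has 30 days: +30 → Dec 1, 1861 (40 left).
Dec has 31 days: +31 → Jan 1, 1862 (9 left).
+9 → Jan 10, 1862.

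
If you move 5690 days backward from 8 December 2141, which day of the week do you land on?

First find the weekday of Dec 8, 2141. Doomsday rule: the anchor day for the 2100s is Sunday. For year 41: 41÷12 = 3 r 5, and 5÷4 = 1, so 3+5+1 = 9.
Sunday + 9 ≡ Tuesday — that's 2141's doomsday.
In December the doomsday date is Dec 12.
Dec 8 is 4 days before Dec 12; 4 mod 7 = 4, so Tuesday − 4 = Friday.
5690 mod 7 = 6, so 5690 days before a Friday is Friday − 6 = Saturday.

Saturday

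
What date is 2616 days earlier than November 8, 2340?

−366 (one year; includes Feb 29, 2340) → Nov 8, 2339 (2250 left).
−365 (one year) → Nov 8, 2338 (1885 left).
−365 (one year) → Nov 8, 2337 (1520 left).
−365 (one year) → Nov 8, 2336 (1155 left).
−366 (one year; includes Feb 29, 2336) → Nov 8, 2335 (789 left).
−365 (one year) → Nov 8, 2334 (424 left).
−365 (one year) → Nov 8, 2333 (59 left).
−8 → Oct 31, 2333 (end of Oct, 31 days; 51 left).
−31 → Sep 30, 2333 (end of Sep, 30 days; 20 left).
−20 → Sep 10, 2333.

September 10, 2333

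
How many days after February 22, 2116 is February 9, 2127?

4005

Feb 22, 2116 → Feb 22, 2117: 366 days (Feb 29, 2116 is in that span).
Feb 22, 2117 → Feb 22, 2118: 365 days.
Feb 22, 2118 → Feb 22, 2119: 365 days.
Feb 22, 2119 → Feb 22, 2120: 365 days.
Feb 22, 2120 → Feb 22, 2121: 366 days (Feb 29, 2120 is in that span).
Feb 22, 2121 → Feb 22, 2122: 365 days.
Feb 22, 2122 → Feb 22, 2123: 365 days.
Feb 22, 2123 → Feb 22, 2124: 365 days.
Feb 22, 2124 → Feb 22, 2125: 366 days (Feb 29, 2124 is in that span).
Feb 22, 2125 → Feb 22, 2126: 365 days.
Feb 22, 2126 → Mar 22, 2126: 28 days (February has 28).
Mar 22, 2126 → Apr 22, 2126: 31 days (March has 31).
Apr 22, 2126 → May 22, 2126: 30 days (April has 30).
May 22, 2126 → Jun 22, 2126: 31 days (May has 31).
Jun 22, 2126 → Jul 22, 2126: 30 days (June has 30).
Jul 22, 2126 → Aug 22, 2126: 31 days (July has 31).
Aug 22, 2126 → Sep 22, 2126: 31 days (August has 31).
Sep 22, 2126 → Oct 22, 2126: 30 days (September has 30).
Oct 22, 2126 → Nov 22, 2126: 31 days (October has 31).
Nov 22, 2126 → Dec 22, 2126: 30 days (November has 30).
Dec 22, 2126 → Jan 22, 2127: 31 days (December has 31).
Jan 22, 2127 → Feb 9, 2127: 18 days.
Total: 4005 days.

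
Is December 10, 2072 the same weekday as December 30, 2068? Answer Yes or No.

No

From Dec 30, 2068 to Dec 10, 2072 is 1441 days.
1441 mod 7 = 6, so they are different weekdays.
(Dec 30, 2068 is a Sunday; Dec 10, 2072 is a Saturday.)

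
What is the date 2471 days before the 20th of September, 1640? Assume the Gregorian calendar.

December 15, 1633

−366 (one year; includes Feb 29, 1640) → Sep 20, 1639 (2105 left).
−365 (one year) → Sep 20, 1638 (1740 left).
−365 (one year) → Sep 20, 1637 (1375 left).
−365 (one year) → Sep 20, 1636 (1010 left).
−366 (one year; includes Feb 29, 1636) → Sep 20, 1635 (644 left).
−365 (one year) → Sep 20, 1634 (279 left).
−20 → Aug 31, 1634 (end of Aug, 31 days; 259 left).
−31 → Jul 31, 1634 (end of Jul, 31 days; 228 left).
−31 → Jun 30, 1634 (end of Jun, 30 days; 197 left).
−30 → May 31, 1634 (end of May, 31 days; 167 left).
−31 → Apr 30, 1634 (end of Apr, 30 days; 136 left).
−30 → Mar 31, 1634 (end of Mar, 31 days; 106 left).
−31 → Feb 28, 1634 (end of Feb, 28 days; 75 left).
−28 → Jan 31, 1634 (end of Jan, 31 days; 47 left).
−31 → Dec 31, 1633 (end of Dec, 31 days; 16 left).
−16 → Dec 15, 1633.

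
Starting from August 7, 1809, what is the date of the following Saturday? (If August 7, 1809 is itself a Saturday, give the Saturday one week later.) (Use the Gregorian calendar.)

Aug 7, 1809 is a Monday.
From Monday to the next Saturday is 5 days.
Aug 7, 1809 + 5 = Aug 12, 1809.

August 12, 1809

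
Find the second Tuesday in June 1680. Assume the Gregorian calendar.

June 1, 1680 is a Saturday.
The first Tuesday is therefore June 4 (3 days later).
The second Tuesday is 4 + 1×7 = June 11.

June 11, 1680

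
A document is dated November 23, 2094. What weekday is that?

January 1, 2094 is a Friday.
Jan 1, 2094 → Feb 1, 2094: 31 days (January has 31).
Feb 1, 2094 → Mar 1, 2094: 28 days (February has 28).
Mar 1, 2094 → Apr 1, 2094: 31 days (March has 31).
Apr 1, 2094 → May 1, 2094: 30 days (April has 30).
May 1, 2094 → Jun 1, 2094: 31 days (May has 31).
Jun 1, 2094 → Jul 1, 2094: 30 days (June has 30).
Jul 1, 2094 → Aug 1, 2094: 31 days (July has 31).
Aug 1, 2094 → Sep 1, 2094: 31 days (August has 31).
Sep 1, 2094 → Oct 1, 2094: 30 days (September has 30).
Oct 1, 2094 → Nov 1, 2094: 31 days (October has 31).
Nov 1, 2094 → Nov 23, 2094: 22 days.
Total: 326 days.
326 mod 7 = 4, so Friday + 4 = Tuesday.

Tuesday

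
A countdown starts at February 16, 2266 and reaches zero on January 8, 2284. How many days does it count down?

6535

Feb 16, 2266 → Feb 16, 2267: 365 days.
Feb 16, 2267 → Feb 16, 2268: 365 days.
Feb 16, 2268 → Feb 16, 2269: 366 days (Feb 29, 2268 is in that span).
Feb 16, 2269 → Feb 16, 2270: 365 days.
Feb 16, 2270 → Feb 16, 2271: 365 days.
Feb 16, 2271 → Feb 16, 2272: 365 days.
Feb 16, 2272 → Feb 16, 2273: 366 days (Feb 29, 2272 is in that span).
Feb 16, 2273 → Feb 16, 2274: 365 days.
Feb 16, 2274 → Feb 16, 2275: 365 days.
Feb 16, 2275 → Feb 16, 2276: 365 days.
Feb 16, 2276 → Feb 16, 2277: 366 days (Feb 29, 2276 is in that span).
Feb 16, 2277 → Feb 16, 2278: 365 days.
Feb 16, 2278 → Feb 16, 2279: 365 days.
Feb 16, 2279 → Feb 16, 2280: 365 days.
Feb 16, 2280 → Feb 16, 2281: 366 days (Feb 29, 2280 is in that span).
Feb 16, 2281 → Feb 16, 2282: 365 days.
Feb 16, 2282 → Feb 16, 2283: 365 days.
Feb 16, 2283 → Mar 16, 2283: 28 days (February has 28).
Mar 16, 2283 → Apr 16, 2283: 31 days (March has 31).
Apr 16, 2283 → May 16, 2283: 30 days (April has 30).
May 16, 2283 → Jun 16, 2283: 31 days (May has 31).
Jun 16, 2283 → Jul 16, 2283: 30 days (June has 30).
Jul 16, 2283 → Aug 16, 2283: 31 days (July has 31).
Aug 16, 2283 → Sep 16, 2283: 31 days (August has 31).
Sep 16, 2283 → Oct 16, 2283: 30 days (September has 30).
Oct 16, 2283 → Nov 16, 2283: 31 days (October has 31).
Nov 16, 2283 → Dec 16, 2283: 30 days (November has 30).
Dec 16, 2283 → Jan 8, 2284: 23 days.
Total: 6535 days.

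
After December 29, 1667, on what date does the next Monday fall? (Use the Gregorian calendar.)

Dec 29, 1667 is a Thursday.
From Thursday to the next Monday is 4 days.
Dec 29, 1667 + 4 = Jan 2, 1668.

January 2, 1668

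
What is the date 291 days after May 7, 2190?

February 22, 2191

May has 31 days: +25 → Jun 1, 2190 (266 left).
Jun has 30 days: +30 → Jul 1, 2190 (236 left).
Jul has 31 days: +31 → Aug 1, 2190 (205 left).
Aug has 31 days: +31 → Sep 1, 2190 (174 left).
Sep has 30 days: +30 → Oct 1, 2190 (144 left).
Oct has 31 days: +31 → Nov 1, 2190 (113 left).
Nov has 30 days: +30 → Dec 1, 2190 (83 left).
Dec has 31 days: +31 → Jan 1, 2191 (52 left).
Jan has 31 days: +31 → Feb 1, 2191 (21 left).
+21 → Feb 22, 2191.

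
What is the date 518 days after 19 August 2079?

+366 (one year; includes Feb 29, 2080) → Aug 19, 2080 (152 left).
Aug has 31 days: +13 → Sep 1, 2080 (139 left).
Sep has 30 days: +30 → Oct 1, 2080 (109 left).
Oct has 31 days: +31 → Nov 1, 2080 (78 left).
Nov has 30 days: +30 → Dec 1, 2080 (48 left).
Dec has 31 days: +31 → Jan 1, 2081 (17 left).
+17 → Jan 18, 2081.

January 18, 2081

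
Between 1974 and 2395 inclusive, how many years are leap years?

Multiples of 4 in [1974,2395]: 105.
Of those, multiples of 100: 4 (not leap unless ÷400).
Multiples of 400: 1.
Leap years = 105 − 4 + 1 = 102.

102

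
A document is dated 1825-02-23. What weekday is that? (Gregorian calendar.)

Wednesday

Doomsday rule: the anchor day for the 1800s is Friday. For year 25: 25÷12 = 2 r 1, and 1÷4 = 0, so 2+1+0 = 3.
Friday + 3 ≡ Monday — that's 1825's doomsday.
In February the doomsday date is Feb 28 (1825 is not a leap year).
Feb 23 is 5 days before Feb 28; 5 mod 7 = 5, so Monday − 5 = Wednesday.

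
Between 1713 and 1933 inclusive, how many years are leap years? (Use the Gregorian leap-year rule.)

Multiples of 4 in [1713,1933]: 55.
Of those, multiples of 100: 2 (not leap unless ÷400).
Multiples of 400: 0.
Leap years = 55 − 2 + 0 = 53.

53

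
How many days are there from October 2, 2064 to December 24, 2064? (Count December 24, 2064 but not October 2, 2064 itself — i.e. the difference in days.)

83

Oct 2, 2064 → Nov 2, 2064: 31 days (October has 31).
Nov 2, 2064 → Dec 2, 2064: 30 days (November has 30).
Dec 2, 2064 → Dec 24, 2064: 22 days.
Total: 83 days.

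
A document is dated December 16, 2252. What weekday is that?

Doomsday rule: the anchor day for the 2200s is Friday. For year 52: 52÷12 = 4 r 4, and 4÷4 = 1, so 4+4+1 = 9.
Friday + 9 ≡ Sunday — that's 2252's doomsday.
In December the doomsday date is Dec 12.
Dec 16 is 4 days after Dec 12; 4 mod 7 = 4, so Sunday + 4 = Thursday.

Thursday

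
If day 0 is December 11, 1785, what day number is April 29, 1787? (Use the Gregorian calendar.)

504

Dec 11, 1785 → Dec 11, 1786: 365 days.
Dec 11, 1786 → Jan 11, 1787: 31 days (December has 31).
Jan 11, 1787 → Feb 11, 1787: 31 days (January has 31).
Feb 11, 1787 → Mar 11, 1787: 28 days (February has 28).
Mar 11, 1787 → Apr 11, 1787: 31 days (March has 31).
Apr 11, 1787 → Apr 29, 1787: 18 days.
Total: 504 days.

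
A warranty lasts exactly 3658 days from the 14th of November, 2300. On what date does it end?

November 20, 2310

+365 (one year) → Nov 14, 2301 (3293 left).
+365 (one year) → Nov 14, 2302 (2928 left).
+365 (one year) → Nov 14, 2303 (2563 left).
+366 (one year; includes Feb 29, 2304) → Nov 14, 2304 (2197 left).
+365 (one year) → Nov 14, 2305 (1832 left).
+365 (one year) → Nov 14, 2306 (1467 left).
+365 (one year) → Nov 14, 2307 (1102 left).
+366 (one year; includes Feb 29, 2308) → Nov 14, 2308 (736 left).
+365 (one year) → Nov 14, 2309 (371 left).
Nov has 30 days: +17 → Dec 1, 2309 (354 left).
Dec has 31 days: +31 → Jan 1, 2310 (323 left).
Jan has 31 days: +31 → Feb 1, 2310 (292 left).
Feb has 28 days: +28 → Mar 1, 2310 (264 left).
Mar has 31 days: +31 → Apr 1, 2310 (233 left).
Apr has 30 days: +30 → May 1, 2310 (203 left).
May has 31 days: +31 → Jun 1, 2310 (172 left).
Jun has 30 days: +30 → Jul 1, 2310 (142 left).
Jul has 31 days: +31 → Aug 1, 2310 (111 left).
Aug has 31 days: +31 → Sep 1, 2310 (80 left).
Sep has 30 days: +30 → Oct 1, 2310 (50 left).
Oct has 31 days: +31 → Nov 1, 2310 (19 left).
+19 → Nov 20, 2310.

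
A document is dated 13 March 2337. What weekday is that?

Saturday

Doomsday rule: the anchor day for the 2300s is Wednesday. For year 37: 37÷12 = 3 r 1, and 1÷4 = 0, so 3+1+0 = 4.
Wednesday + 4 ≡ Sunday — that's 2337's doomsday.
In March the doomsday date is Mar 14.
Mar 13 is 1 day before Mar 14; 1 mod 7 = 1, so Sunday − 1 = Saturday.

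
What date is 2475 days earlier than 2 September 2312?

−366 (one year; includes Feb 29, 2312) → Sep 2, 2311 (2109 left).
−365 (one year) → Sep 2, 2310 (1744 left).
−365 (one year) → Sep 2, 2309 (1379 left).
−365 (one year) → Sep 2, 2308 (1014 left).
−366 (one year; includes Feb 29, 2308) → Sep 2, 2307 (648 left).
−365 (one year) → Sep 2, 2306 (283 left).
−2 → Aug 31, 2306 (end of Aug, 31 days; 281 left).
−31 → Jul 31, 2306 (end of Jul, 31 days; 250 left).
−31 → Jun 30, 2306 (end of Jun, 30 days; 219 left).
−30 → May 31, 2306 (end of May, 31 days; 189 left).
−31 → Apr 30, 2306 (end of Apr, 30 days; 158 left).
−30 → Mar 31, 2306 (end of Mar, 31 days; 128 left).
−31 → Feb 28, 2306 (end of Feb, 28 days; 97 left).
−28 → Jan 31, 2306 (end of Jan, 31 days; 69 left).
−31 → Dec 31, 2305 (end of Dec, 31 days; 38 left).
−31 → Nov 30, 2305 (end of Nov, 30 days; 7 left).
−7 → Nov 23, 2305.

November 23, 2305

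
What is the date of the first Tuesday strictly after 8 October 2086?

October 15, 2086

Oct 8, 2086 is a Tuesday.
From Tuesday to the next Tuesday is 7 days.
Oct 8, 2086 + 7 = Oct 15, 2086.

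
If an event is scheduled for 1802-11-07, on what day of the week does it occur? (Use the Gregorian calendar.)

Doomsday rule: the anchor day for the 1800s is Friday. For year 02: 2÷12 = 0 r 2, and 2÷4 = 0, so 0+2+0 = 2.
Friday + 2 ≡ Sunday — that's 1802's doomsday.
In November the doomsday date is Nov 7.
Nov 7 is the doomsday itself: Sunday.

Sunday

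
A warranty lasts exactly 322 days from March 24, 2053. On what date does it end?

February 9, 2054

Mar has 31 days: +8 → Apr 1, 2053 (314 left).
Apr has 30 days: +30 → May 1, 2053 (284 left).
May has 31 days: +31 → Jun 1, 2053 (253 left).
Jun has 30 days: +30 → Jul 1, 2053 (223 left).
Jul has 31 days: +31 → Aug 1, 2053 (192 left).
Aug has 31 days: +31 → Sep 1, 2053 (161 left).
Sep has 30 days: +30 → Oct 1, 2053 (131 left).
Oct has 31 days: +31 → Nov 1, 2053 (100 left).
Nov has 30 days: +30 → Dec 1, 2053 (70 left).
Dec has 31 days: +31 → Jan 1, 2054 (39 left).
Jan has 31 days: +31 → Feb 1, 2054 (8 left).
+8 → Feb 9, 2054.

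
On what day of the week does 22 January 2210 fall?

Monday

Doomsday rule: the anchor day for the 2200s is Friday. For year 10: 10÷12 = 0 r 10, and 10÷4 = 2, so 0+10+2 = 12.
Friday + 12 ≡ Wednesday — that's 2210's doomsday.
In January the doomsday date is Jan 3 (2210 is not a leap year).
Jan 22 is 19 days after Jan 3; 19 mod 7 = 5, so Wednesday + 5 = Monday.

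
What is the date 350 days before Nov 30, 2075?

December 15, 2074

−30 → Oct 31, 2075 (end of Oct, 31 days; 320 left).
−31 → Sep 30, 2075 (end of Sep, 30 days; 289 left).
−30 → Aug 31, 2075 (end of Aug, 31 days; 259 left).
−31 → Jul 31, 2075 (end of Jul, 31 days; 228 left).
−31 → Jun 30, 2075 (end of Jun, 30 days; 197 left).
−30 → May 31, 2075 (end of May, 31 days; 167 left).
−31 → Apr 30, 2075 (end of Apr, 30 days; 136 left).
−30 → Mar 31, 2075 (end of Mar, 31 days; 106 left).
−31 → Feb 28, 2075 (end of Feb, 28 days; 75 left).
−28 → Jan 31, 2075 (end of Jan, 31 days; 47 left).
−31 → Dec 31, 2074 (end of Dec, 31 days; 16 left).
−16 → Dec 15, 2074.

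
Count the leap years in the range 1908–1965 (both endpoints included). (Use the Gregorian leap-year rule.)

Multiples of 4 in [1908,1965]: 15.
Of those, multiples of 100: 0 (not leap unless ÷400).
Multiples of 400: 0.
Leap years = 15 − 0 + 0 = 15.

15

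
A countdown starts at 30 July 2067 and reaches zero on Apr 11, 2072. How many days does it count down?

Jul 30, 2067 → Jul 30, 2068: 366 days (Feb 29, 2068 is in that span).
Jul 30, 2068 → Jul 30, 2069: 365 days.
Jul 30, 2069 → Jul 30, 2070: 365 days.
Jul 30, 2070 → Jul 30, 2071: 365 days.
Jul 30, 2071 → Aug 30, 2071: 31 days (July has 31).
Aug 30, 2071 → Sep 30, 2071: 31 days (August has 31).
Sep 30, 2071 → Oct 30, 2071: 30 days (September has 30).
Oct 30, 2071 → Nov 30, 2071: 31 days (October has 31).
Nov 30, 2071 → Dec 30, 2071: 30 days (November has 30).
Dec 30, 2071 → Jan 30, 2072: 31 days (December has 31).
Jan 30, 2072 → Feb 29, 2072: 30 days (January has 31).
Feb 29, 2072 → Mar 29, 2072: 29 days (February has 29).
Mar 29, 2072 → Apr 11, 2072: 13 days.
Total: 1717 days.

1717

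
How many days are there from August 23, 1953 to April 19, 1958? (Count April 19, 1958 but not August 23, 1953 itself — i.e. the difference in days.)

Aug 23, 1953 → Aug 23, 1954: 365 days.
Aug 23, 1954 → Aug 23, 1955: 365 days.
Aug 23, 1955 → Aug 23, 1956: 366 days (Feb 29, 1956 is in that span).
Aug 23, 1956 → Aug 23, 1957: 365 days.
Aug 23, 1957 → Sep 23, 1957: 31 days (August has 31).
Sep 23, 1957 → Oct 23, 1957: 30 days (September has 30).
Oct 23, 1957 → Nov 23, 1957: 31 days (October has 31).
Nov 23, 1957 → Dec 23, 1957: 30 days (November has 30).
Dec 23, 1957 → Jan 23, 1958: 31 days (December has 31).
Jan 23, 1958 → Feb 23, 1958: 31 days (January has 31).
Feb 23, 1958 → Mar 23, 1958: 28 days (February has 28).
Mar 23, 1958 → Apr 19, 1958: 27 days.
Total: 1700 days.

1700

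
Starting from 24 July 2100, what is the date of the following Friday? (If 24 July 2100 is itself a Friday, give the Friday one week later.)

July 30, 2100

Jul 24, 2100 is a Saturday.
From Saturday to the next Friday is 6 days.
Jul 24, 2100 + 6 = Jul 30, 2100.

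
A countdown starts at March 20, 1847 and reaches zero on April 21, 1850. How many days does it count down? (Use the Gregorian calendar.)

Mar 20, 1847 → Mar 20, 1848: 366 days (Feb 29, 1848 is in that span).
Mar 20, 1848 → Mar 20, 1849: 365 days.
Mar 20, 1849 → Apr 20, 1849: 31 days (March has 31).
Apr 20, 1849 → May 20, 1849: 30 days (April has 30).
May 20, 1849 → Jun 20, 1849: 31 days (May has 31).
Jun 20, 1849 → Jul 20, 1849: 30 days (June has 30).
Jul 20, 1849 → Aug 20, 1849: 31 days (July has 31).
Aug 20, 1849 → Sep 20, 1849: 31 days (August has 31).
Sep 20, 1849 → Oct 20, 1849: 30 days (September has 30).
Oct 20, 1849 → Nov 20, 1849: 31 days (October has 31).
Nov 20, 1849 → Dec 20, 1849: 30 days (November has 30).
Dec 20, 1849 → Jan 20, 1850: 31 days (December has 31).
Jan 20, 1850 → Feb 20, 1850: 31 days (January has 31).
Feb 20, 1850 → Mar 20, 1850: 28 days (February has 28).
Mar 20, 1850 → Apr 20, 1850: 31 days (March has 31).
Apr 20, 1850 → Apr 21, 1850: 1 days.
Total: 1128 days.

1128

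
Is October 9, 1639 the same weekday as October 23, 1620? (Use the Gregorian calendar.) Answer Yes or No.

No

From Oct 23, 1620 to Oct 9, 1639 is 6925 days.
6925 mod 7 = 2, so they are different weekdays.
(Oct 23, 1620 is a Friday; Oct 9, 1639 is a Sunday.)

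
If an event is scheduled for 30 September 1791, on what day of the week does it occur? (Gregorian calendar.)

Friday

Doomsday rule: the anchor day for the 1700s is Sunday. For year 91: 91÷12 = 7 r 7, and 7÷4 = 1, so 7+7+1 = 15.
Sunday + 15 ≡ Monday — that's 1791's doomsday.
In September the doomsday date is Sep 5.
Sep 30 is 25 days after Sep 5; 25 mod 7 = 4, so Monday + 4 = Friday.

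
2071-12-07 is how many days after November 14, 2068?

Nov 14, 2068 → Nov 14, 2069: 365 days.
Nov 14, 2069 → Nov 14, 2070: 365 days.
Nov 14, 2070 → Dec 14, 2070: 30 days (November has 30).
Dec 14, 2070 → Jan 14, 2071: 31 days (December has 31).
Jan 14, 2071 → Feb 14, 2071: 31 days (January has 31).
Feb 14, 2071 → Mar 14, 2071: 28 days (February has 28).
Mar 14, 2071 → Apr 14, 2071: 31 days (March has 31).
Apr 14, 2071 → May 14, 2071: 30 days (April has 30).
May 14, 2071 → Jun 14, 2071: 31 days (May has 31).
Jun 14, 2071 → Jul 14, 2071: 30 days (June has 30).
Jul 14, 2071 → Aug 14, 2071: 31 days (July has 31).
Aug 14, 2071 → Sep 14, 2071: 31 days (August has 31).
Sep 14, 2071 → Oct 14, 2071: 30 days (September has 30).
Oct 14, 2071 → Nov 14, 2071: 31 days (October has 31).
Nov 14, 2071 → Dec 7, 2071: 23 days.
Total: 1118 days.

1118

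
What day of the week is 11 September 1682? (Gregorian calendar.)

Friday

Doomsday rule: the anchor day for the 1600s is Tuesday. For year 82: 82÷12 = 6 r 10, and 10÷4 = 2, so 6+10+2 = 18.
Tuesday + 18 ≡ Saturday — that's 1682's doomsday.
In September the doomsday date is Sep 5.
Sep 11 is 6 days after Sep 5; 6 mod 7 = 6, so Saturday + 6 = Friday.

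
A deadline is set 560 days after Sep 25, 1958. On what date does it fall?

+365 (one year) → Sep 25, 1959 (195 left).
Sep has 30 days: +6 → Oct 1, 1959 (189 left).
Oct has 31 days: +31 → Nov 1, 1959 (158 left).
Nov has 30 days: +30 → Dec 1, 1959 (128 left).
Dec has 31 days: +31 → Jan 1, 1960 (97 left).
Jan has 31 days: +31 → Feb 1, 1960 (66 left).
Feb has 29 days: +29 → Mar 1, 1960 (37 left).
Mar has 31 days: +31 → Apr 1, 1960 (6 left).
+6 → Apr 7, 1960.

April 7, 1960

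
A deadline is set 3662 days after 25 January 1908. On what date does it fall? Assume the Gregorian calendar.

+366 (one year; includes Feb 29, 1908) → Jan 25, 1909 (3296 left).
+365 (one year) → Jan 25, 1910 (2931 left).
+365 (one year) → Jan 25, 1911 (2566 left).
+365 (one year) → Jan 25, 1912 (2201 left).
+366 (one year; includes Feb 29, 1912) → Jan 25, 1913 (1835 left).
+365 (one year) → Jan 25, 1914 (1470 left).
+365 (one year) → Jan 25, 1915 (1105 left).
+365 (one year) → Jan 25, 1916 (740 left).
+366 (one year; includes Feb 29, 1916) → Jan 25, 1917 (374 left).
Jan has 31 days: +7 → Feb 1, 1917 (367 left).
Feb has 28 days: +28 → Mar 1, 1917 (339 left).
Mar has 31 days: +31 → Apr 1, 1917 (308 left).
Apr has 30 days: +30 → May 1, 1917 (278 left).
May has 31 days: +31 → Jun 1, 1917 (247 left).
Jun has 30 days: +30 → Jul 1, 1917 (217 left).
Jul has 31 days: +31 → Aug 1, 1917 (186 left).
Aug has 31 days: +31 → Sep 1, 1917 (155 left).
Sep has 30 days: +30 → Oct 1, 1917 (125 left).
Oct has 31 days: +31 → Nov 1, 1917 (94 left).
Nov has 30 days: +30 → Dec 1, 1917 (64 left).
Dec has 31 days: +31 → Jan 1, 1918 (33 left).
Jan has 31 days: +31 → Feb 1, 1918 (2 left).
+2 → Feb 3, 1918.

February 3, 1918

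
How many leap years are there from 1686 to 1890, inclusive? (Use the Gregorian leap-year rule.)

49

Multiples of 4 in [1686,1890]: 51.
Of those, multiples of 100: 2 (not leap unless ÷400).
Multiples of 400: 0.
Leap years = 51 − 2 + 0 = 49.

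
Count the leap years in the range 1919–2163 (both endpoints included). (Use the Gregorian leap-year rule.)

Multiples of 4 in [1919,2163]: 61.
Of those, multiples of 100: 2 (not leap unless ÷400).
Multiples of 400: 1.
Leap years = 61 − 2 + 1 = 60.

60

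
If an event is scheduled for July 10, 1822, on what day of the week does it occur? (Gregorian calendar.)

January 1, 1822 is a Tuesday.
Jan 1, 1822 → Feb 1, 1822: 31 days (January has 31).
Feb 1, 1822 → Mar 1, 1822: 28 days (February has 28).
Mar 1, 1822 → Apr 1, 1822: 31 days (March has 31).
Apr 1, 1822 → May 1, 1822: 30 days (April has 30).
May 1, 1822 → Jun 1, 1822: 31 days (May has 31).
Jun 1, 1822 → Jul 1, 1822: 30 days (June has 30).
Jul 1, 1822 → Jul 10, 1822: 9 days.
Total: 190 days.
190 mod 7 = 1, so Tuesday + 1 = Wednesday.

Wednesday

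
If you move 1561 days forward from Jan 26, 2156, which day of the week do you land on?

First find the weekday of Jan 26, 2156. Doomsday rule: the anchor day for the 2100s is Sunday. For year 56: 56÷12 = 4 r 8, and 8÷4 = 2, so 4+8+2 = 14.
Sunday + 14 ≡ Sunday — that's 2156's doomsday.
In January the doomsday date is Jan 4 (2156 is a leap year (divisible by 4)).
Jan 26 is 22 days after Jan 4; 22 mod 7 = 1, so Sunday + 1 = Monday.
1561 mod 7 = 0, so 1561 days after a Monday is Monday + 0 = Monday.

Monday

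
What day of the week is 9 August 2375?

Doomsday rule: the anchor day for the 2300s is Wednesday. For year 75: 75÷12 = 6 r 3, and 3÷4 = 0, so 6+3+0 = 9.
Wednesday + 9 ≡ Friday — that's 2375's doomsday.
In August the doomsday date is Aug 8.
Aug 9 is 1 day after Aug 8; 1 mod 7 = 1, so Friday + 1 = Saturday.

Saturday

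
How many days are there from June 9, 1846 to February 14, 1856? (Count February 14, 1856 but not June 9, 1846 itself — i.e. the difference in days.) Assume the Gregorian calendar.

Jun 9, 1846 → Jun 9, 1847: 365 days.
Jun 9, 1847 → Jun 9, 1848: 366 days (Feb 29, 1848 is in that span).
Jun 9, 1848 → Jun 9, 1849: 365 days.
Jun 9, 1849 → Jun 9, 1850: 365 days.
Jun 9, 1850 → Jun 9, 1851: 365 days.
Jun 9, 1851 → Jun 9, 1852: 366 days (Feb 29, 1852 is in that span).
Jun 9, 1852 → Jun 9, 1853: 365 days.
Jun 9, 1853 → Jun 9, 1854: 365 days.
Jun 9, 1854 → Jun 9, 1855: 365 days.
Jun 9, 1855 → Jul 9, 1855: 30 days (June has 30).
Jul 9, 1855 → Aug 9, 1855: 31 days (July has 31).
Aug 9, 1855 → Sep 9, 1855: 31 days (August has 31).
Sep 9, 1855 → Oct 9, 1855: 30 days (September has 30).
Oct 9, 1855 → Nov 9, 1855: 31 days (October has 31).
Nov 9, 1855 → Dec 9, 1855: 30 days (November has 30).
Dec 9, 1855 → Jan 9, 1856: 31 days (December has 31).
Jan 9, 1856 → Feb 9, 1856: 31 days (January has 31).
Feb 9, 1856 → Feb 14, 1856: 5 days.
Total: 3537 days.

3537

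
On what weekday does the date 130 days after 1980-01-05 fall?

First find the weekday of Jan 5, 1980. Doomsday rule: the anchor day for the 1900s is Wednesday. For year 80: 80÷12 = 6 r 8, and 8÷4 = 2, so 6+8+2 = 16.
Wednesday + 16 ≡ Friday — that's 1980's doomsday.
In January the doomsday date is Jan 4 (1980 is a leap year (divisible by 4)).
Jan 5 is 1 day after Jan 4; 1 mod 7 = 1, so Friday + 1 = Saturday.
130 mod 7 = 4, so 130 days after a Saturday is Saturday + 4 = Wednesday.

Wednesday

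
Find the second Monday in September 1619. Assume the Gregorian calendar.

September 9, 1619

September 1, 1619 is a Sunday.
The first Monday is therefore September 2 (1 days later).
The second Monday is 2 + 1×7 = September 9.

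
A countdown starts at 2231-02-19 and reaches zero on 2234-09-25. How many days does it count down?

1314

Feb 19, 2231 → Feb 19, 2232: 365 days.
Feb 19, 2232 → Feb 19, 2233: 366 days (Feb 29, 2232 is in that span).
Feb 19, 2233 → Feb 19, 2234: 365 days.
Feb 19, 2234 → Mar 19, 2234: 28 days (February has 28).
Mar 19, 2234 → Apr 19, 2234: 31 days (March has 31).
Apr 19, 2234 → May 19, 2234: 30 days (April has 30).
May 19, 2234 → Jun 19, 2234: 31 days (May has 31).
Jun 19, 2234 → Jul 19, 2234: 30 days (June has 30).
Jul 19, 2234 → Aug 19, 2234: 31 days (July has 31).
Aug 19, 2234 → Sep 19, 2234: 31 days (August has 31).
Sep 19, 2234 → Sep 25, 2234: 6 days.
Total: 1314 days.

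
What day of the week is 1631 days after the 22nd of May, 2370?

Friday

First find the weekday of May 22, 2370. Doomsday rule: the anchor day for the 2300s is Wednesday. For year 70: 70÷12 = 5 r 10, and 10÷4 = 2, so 5+10+2 = 17.
Wednesday + 17 ≡ Saturday — that's 2370's doomsday.
In May the doomsday date is May 9.
May 22 is 13 days after May 9; 13 mod 7 = 6, so Saturday + 6 = Friday.
1631 mod 7 = 0, so 1631 days after a Friday is Friday + 0 = Friday.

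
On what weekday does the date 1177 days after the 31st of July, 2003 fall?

Friday

First find the weekday of Jul 31, 2003. Doomsday rule: the anchor day for the 2000s is Tuesday. For year 03: 3÷12 = 0 r 3, and 3÷4 = 0, so 0+3+0 = 3.
Tuesday + 3 ≡ Friday — that's 2003's doomsday.
In July the doomsday date is Jul 11.
Jul 31 is 20 days after Jul 11; 20 mod 7 = 6, so Friday + 6 = Thursday.
1177 mod 7 = 1, so 1177 days after a Thursday is Thursday + 1 = Friday.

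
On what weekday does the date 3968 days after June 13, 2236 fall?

Sunday

First find the weekday of Jun 13, 2236. Doomsday rule: the anchor day for the 2200s is Friday. For year 36: 36÷12 = 3 r 0, and 0÷4 = 0, so 3+0+0 = 3.
Friday + 3 ≡ Monday — that's 2236's doomsday.
In June the doomsday date is Jun 6.
Jun 13 is 7 days after Jun 6; 7 mod 7 = 0, so Monday + 0 = Monday.
3968 mod 7 = 6, so 3968 days after a Monday is Monday + 6 = Sunday.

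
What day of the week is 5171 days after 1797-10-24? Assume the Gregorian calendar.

Sunday

First find the weekday of Oct 24, 1797. Doomsday rule: the anchor day for the 1700s is Sunday. For year 97: 97÷12 = 8 r 1, and 1÷4 = 0, so 8+1+0 = 9.
Sunday + 9 ≡ Tuesday — that's 1797's doomsday.
In October the doomsday date is Oct 10.
Oct 24 is 14 days after Oct 10; 14 mod 7 = 0, so Tuesday + 0 = Tuesday.
5171 mod 7 = 5, so 5171 days after a Tuesday is Tuesday + 5 = Sunday.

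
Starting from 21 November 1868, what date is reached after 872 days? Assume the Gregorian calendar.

April 12, 1871

+365 (one year) → Nov 21, 1869 (507 left).
+365 (one year) → Nov 21, 1870 (142 left).
Nov has 30 days: +10 → Dec 1, 1870 (132 left).
Dec has 31 days: +31 → Jan 1, 1871 (101 left).
Jan has 31 days: +31 → Feb 1, 1871 (70 left).
Feb has 28 days: +28 → Mar 1, 1871 (42 left).
Mar has 31 days: +31 → Apr 1, 1871 (11 left).
+11 → Apr 12, 1871.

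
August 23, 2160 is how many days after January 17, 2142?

Jan 17, 2142 → Jan 17, 2143: 365 days.
Jan 17, 2143 → Jan 17, 2144: 365 days.
Jan 17, 2144 → Jan 17, 2145: 366 days (Feb 29, 2144 is in that span).
Jan 17, 2145 → Jan 17, 2146: 365 days.
Jan 17, 2146 → Jan 17, 2147: 365 days.
Jan 17, 2147 → Jan 17, 2148: 365 days.
Jan 17, 2148 → Jan 17, 2149: 366 days (Feb 29, 2148 is in that span).
Jan 17, 2149 → Jan 17, 2150: 365 days.
Jan 17, 2150 → Jan 17, 2151: 365 days.
Jan 17, 2151 → Jan 17, 2152: 365 days.
Jan 17, 2152 → Jan 17, 2153: 366 days (Feb 29, 2152 is in that span).
Jan 17, 2153 → Jan 17, 2154: 365 days.
Jan 17, 2154 → Jan 17, 2155: 365 days.
Jan 17, 2155 → Jan 17, 2156: 365 days.
Jan 17, 2156 → Jan 17, 2157: 366 days (Feb 29, 2156 is in that span).
Jan 17, 2157 → Jan 17, 2158: 365 days.
Jan 17, 2158 → Jan 17, 2159: 365 days.
Jan 17, 2159 → Jan 17, 2160: 365 days.
Jan 17, 2160 → Feb 17, 2160: 31 days (January has 31).
Feb 17, 2160 → Mar 17, 2160: 29 days (February has 29).
Mar 17, 2160 → Apr 17, 2160: 31 days (March has 31).
Apr 17, 2160 → May 17, 2160: 30 days (April has 30).
May 17, 2160 → Jun 17, 2160: 31 days (May has 31).
Jun 17, 2160 → Jul 17, 2160: 30 days (June has 30).
Jul 17, 2160 → Aug 17, 2160: 31 days (July has 31).
Aug 17, 2160 → Aug 23, 2160: 6 days.
Total: 6793 days.

6793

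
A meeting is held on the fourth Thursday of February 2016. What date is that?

February 1, 2016 is a Monday.
The first Thursday is therefore February 4 (3 days later).
The fourth Thursday is 4 + 3×7 = February 25.

February 25, 2016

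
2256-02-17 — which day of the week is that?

Sunday

Doomsday rule: the anchor day for the 2200s is Friday. For year 56: 56÷12 = 4 r 8, and 8÷4 = 2, so 4+8+2 = 14.
Friday + 14 ≡ Friday — that's 2256's doomsday.
In February the doomsday date is Feb 29 (2256 is a leap year (divisible by 4)).
Feb 17 is 12 days before Feb 29; 12 mod 7 = 5, so Friday − 5 = Sunday.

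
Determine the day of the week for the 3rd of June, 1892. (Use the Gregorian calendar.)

January 1, 1892 is a Friday.
Jan 1, 1892 → Feb 1, 1892: 31 days (January has 31).
Feb 1, 1892 → Mar 1, 1892: 29 days (February has 29).
Mar 1, 1892 → Apr 1, 1892: 31 days (March has 31).
Apr 1, 1892 → May 1, 1892: 30 days (April has 30).
May 1, 1892 → Jun 1, 1892: 31 days (May has 31).
Jun 1, 1892 → Jun 3, 1892: 2 days.
Total: 154 days.
154 mod 7 = 0, so Friday + 0 = Friday.

Friday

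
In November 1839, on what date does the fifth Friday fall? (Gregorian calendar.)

November 29, 1839

November 1, 1839 is a Friday.
The first Friday is therefore November 1 (same day).
The fifth Friday is 1 + 4×7 = November 29.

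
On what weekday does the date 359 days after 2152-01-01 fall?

First find the weekday of Jan 1, 2152. Doomsday rule: the anchor day for the 2100s is Sunday. For year 52: 52÷12 = 4 r 4, and 4÷4 = 1, so 4+4+1 = 9.
Sunday + 9 ≡ Tuesday — that's 2152's doomsday.
In January the doomsday date is Jan 4 (2152 is a leap year (divisible by 4)).
Jan 1 is 3 days before Jan 4; 3 mod 7 = 3, so Tuesday − 3 = Saturday.
359 mod 7 = 2, so 359 days after a Saturday is Saturday + 2 = Monday.

Monday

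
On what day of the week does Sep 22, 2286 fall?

Wednesday

Doomsday rule: the anchor day for the 2200s is Friday. For year 86: 86÷12 = 7 r 2, and 2÷4 = 0, so 7+2+0 = 9.
Friday + 9 ≡ Sunday — that's 2286's doomsday.
In September the doomsday date is Sep 5.
Sep 22 is 17 days after Sep 5; 17 mod 7 = 3, so Sunday + 3 = Wednesday.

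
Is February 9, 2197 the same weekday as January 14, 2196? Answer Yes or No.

Yes

From Jan 14, 2196 to Feb 9, 2197 is 392 days.
392 mod 7 = 0, so they are the same weekday.
(Jan 14, 2196 is a Thursday; Feb 9, 2197 is a Thursday.)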